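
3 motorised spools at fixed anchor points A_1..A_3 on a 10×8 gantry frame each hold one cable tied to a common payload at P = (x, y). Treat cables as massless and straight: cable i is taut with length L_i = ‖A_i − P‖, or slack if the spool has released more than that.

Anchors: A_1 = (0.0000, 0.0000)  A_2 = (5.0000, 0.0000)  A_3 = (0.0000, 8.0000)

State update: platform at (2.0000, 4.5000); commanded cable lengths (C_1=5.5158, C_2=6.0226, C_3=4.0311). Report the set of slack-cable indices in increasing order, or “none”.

cable 1: √((-2.0000)²+(-4.5000)²)=4.9244, C_1=5.5158: slack
cable 2: √((3.0000)²+(-4.5000)²)=5.4083, C_2=6.0226: slack
cable 3: √((-2.0000)²+(3.5000)²)=4.0311, C_3=4.0311: taut

1, 2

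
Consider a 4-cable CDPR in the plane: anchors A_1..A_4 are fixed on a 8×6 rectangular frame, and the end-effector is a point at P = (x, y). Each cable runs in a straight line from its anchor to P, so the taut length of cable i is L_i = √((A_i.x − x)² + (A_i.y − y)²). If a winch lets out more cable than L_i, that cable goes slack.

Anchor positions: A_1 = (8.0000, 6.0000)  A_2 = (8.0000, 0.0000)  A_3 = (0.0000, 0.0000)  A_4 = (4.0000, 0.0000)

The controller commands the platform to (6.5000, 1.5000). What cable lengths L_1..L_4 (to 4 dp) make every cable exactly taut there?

(4.7434, 2.1213, 6.6708, 2.9155)

L_1 = √((8.0000−6.5000)² + (6.0000−1.5000)²) = 4.7434
L_2 = √((8.0000−6.5000)² + (0.0000−1.5000)²) = 2.1213
L_3 = √((0.0000−6.5000)² + (0.0000−1.5000)²) = 6.6708
L_4 = √((4.0000−6.5000)² + (0.0000−1.5000)²) = 2.9155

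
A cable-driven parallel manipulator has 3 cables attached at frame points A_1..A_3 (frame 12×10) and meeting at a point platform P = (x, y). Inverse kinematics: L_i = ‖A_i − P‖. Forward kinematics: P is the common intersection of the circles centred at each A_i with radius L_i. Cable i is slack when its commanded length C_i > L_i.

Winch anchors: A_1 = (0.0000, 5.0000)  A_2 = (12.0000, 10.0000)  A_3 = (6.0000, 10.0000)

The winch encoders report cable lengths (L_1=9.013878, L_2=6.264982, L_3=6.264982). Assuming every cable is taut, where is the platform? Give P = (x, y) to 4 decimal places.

(9.0000, 4.5000)

expand ‖A_i−P‖²=L_i² and subtract eq 1 (q_i ≔ ‖A_i‖²−L_i²)
q_1 = 0.0000+25.0000−81.2500 = -56.2500
eq1−eq2 → [-24.0000  -10.0000]·P = -261.0000
eq1−eq3 → [-12.0000  -10.0000]·P = -153.0000
2×2 solve → P = (9.0000, 4.5000)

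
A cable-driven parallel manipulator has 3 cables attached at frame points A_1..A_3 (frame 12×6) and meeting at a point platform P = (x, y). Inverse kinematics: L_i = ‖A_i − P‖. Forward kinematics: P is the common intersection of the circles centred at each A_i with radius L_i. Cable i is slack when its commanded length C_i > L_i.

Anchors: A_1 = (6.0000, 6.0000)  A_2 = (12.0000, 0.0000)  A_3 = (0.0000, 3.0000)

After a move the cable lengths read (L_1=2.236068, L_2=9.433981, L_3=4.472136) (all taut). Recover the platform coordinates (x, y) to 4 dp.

(4.0000, 5.0000)

each cable: (A_i−P)·(A_i−P) = L_i²; let k_i = ‖A_i‖²−L_i²
k_1 = 36.0000+36.0000−5.0000 = 67.0000
row 1: -12.0000x + 12.0000y = 12.0000  (k_2=55.0000)
row 2: 12.0000x + 6.0000y = 78.0000  (k_3=-11.0000)
Cramer on rows 1–2 → x = 4.0000, y = 5.0000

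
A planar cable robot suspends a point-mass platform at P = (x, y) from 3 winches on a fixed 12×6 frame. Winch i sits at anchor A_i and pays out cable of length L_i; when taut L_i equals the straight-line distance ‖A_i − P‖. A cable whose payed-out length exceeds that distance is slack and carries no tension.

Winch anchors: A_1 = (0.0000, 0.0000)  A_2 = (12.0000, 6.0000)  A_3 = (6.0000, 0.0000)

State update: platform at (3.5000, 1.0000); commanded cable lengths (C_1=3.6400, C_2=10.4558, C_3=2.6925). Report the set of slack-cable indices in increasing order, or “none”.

cable 1: √((-3.5000)²+(-1.0000)²)=3.6401, C_1=3.6400: taut
cable 2: √((8.5000)²+(5.0000)²)=9.8615, C_2=10.4558: slack
cable 3: √((2.5000)²+(-1.0000)²)=2.6926, C_3=2.6925: taut

2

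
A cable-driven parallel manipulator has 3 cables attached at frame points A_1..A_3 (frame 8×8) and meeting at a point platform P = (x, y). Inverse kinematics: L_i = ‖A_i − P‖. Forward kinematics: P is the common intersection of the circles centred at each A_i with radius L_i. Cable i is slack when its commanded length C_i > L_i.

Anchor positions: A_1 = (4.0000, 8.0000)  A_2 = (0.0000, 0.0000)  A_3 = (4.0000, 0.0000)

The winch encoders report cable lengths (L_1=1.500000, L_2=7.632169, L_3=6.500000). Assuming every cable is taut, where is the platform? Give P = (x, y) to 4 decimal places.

each cable: (A_i−P)·(A_i−P) = L_i²; let k_i = ‖A_i‖²−L_i²
k_1 = 16.0000+64.0000−2.2500 = 77.7500
row 1: 8.0000x + 16.0000y = 136.0000  (k_2=-58.2500)
row 2: 0.0000x + 16.0000y = 104.0000  (k_3=-26.2500)
Cramer on rows 1–2 → x = 4.0000, y = 6.5000

(4.0000, 6.5000)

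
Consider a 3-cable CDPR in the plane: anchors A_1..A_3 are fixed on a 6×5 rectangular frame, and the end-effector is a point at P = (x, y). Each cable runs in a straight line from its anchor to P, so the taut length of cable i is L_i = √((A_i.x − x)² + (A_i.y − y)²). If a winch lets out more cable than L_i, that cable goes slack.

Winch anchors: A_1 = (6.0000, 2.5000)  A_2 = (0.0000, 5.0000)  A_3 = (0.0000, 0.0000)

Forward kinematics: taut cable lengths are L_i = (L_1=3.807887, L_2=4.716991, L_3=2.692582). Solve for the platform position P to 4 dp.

(2.5000, 1.0000)

each cable: (A_i−P)·(A_i−P) = L_i²; let c_i = ‖A_i‖²−L_i²
c_1 = 36.0000+6.2500−14.5000 = 27.7500
row 1: 12.0000x − 5.0000y = 25.0000  (c_2=2.7500)
row 2: 12.0000x + 5.0000y = 35.0000  (c_3=-7.2500)
Cramer on rows 1–2 → x = 2.5000, y = 1.0000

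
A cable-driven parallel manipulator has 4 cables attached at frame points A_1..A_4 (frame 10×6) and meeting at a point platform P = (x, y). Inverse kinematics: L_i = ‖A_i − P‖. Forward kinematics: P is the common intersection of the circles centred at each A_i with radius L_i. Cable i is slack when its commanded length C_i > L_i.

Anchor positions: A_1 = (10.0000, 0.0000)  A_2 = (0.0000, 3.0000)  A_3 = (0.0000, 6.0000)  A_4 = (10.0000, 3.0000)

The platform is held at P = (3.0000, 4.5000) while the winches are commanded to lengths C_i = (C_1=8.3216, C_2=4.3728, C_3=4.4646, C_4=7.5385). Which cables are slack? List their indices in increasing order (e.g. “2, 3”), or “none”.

i=1: geometric 8.3217 vs commanded 8.3216 ⇒ taut
i=2: geometric 3.3541 vs commanded 4.3728 ⇒ slack
i=3: geometric 3.3541 vs commanded 4.4646 ⇒ slack
i=4: geometric 7.1589 vs commanded 7.5385 ⇒ slack

2, 3, 4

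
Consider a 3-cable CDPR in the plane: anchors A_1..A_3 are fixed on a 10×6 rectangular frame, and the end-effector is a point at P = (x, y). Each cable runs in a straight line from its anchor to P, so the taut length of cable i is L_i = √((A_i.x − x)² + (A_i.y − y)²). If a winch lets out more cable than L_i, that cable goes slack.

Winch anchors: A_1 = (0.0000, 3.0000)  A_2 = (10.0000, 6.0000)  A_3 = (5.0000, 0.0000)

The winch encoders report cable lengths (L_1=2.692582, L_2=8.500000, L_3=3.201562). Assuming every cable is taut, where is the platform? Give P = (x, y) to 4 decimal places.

(2.5000, 2.0000)

each cable: (A_i−P)·(A_i−P) = L_i²; let k_i = ‖A_i‖²−L_i²
k_1 = 0.0000+9.0000−7.2500 = 1.7500
row 1: -20.0000x − 6.0000y = -62.0000  (k_2=63.7500)
row 2: -10.0000x + 6.0000y = -13.0000  (k_3=14.7500)
Cramer on rows 1–2 → x = 2.5000, y = 2.0000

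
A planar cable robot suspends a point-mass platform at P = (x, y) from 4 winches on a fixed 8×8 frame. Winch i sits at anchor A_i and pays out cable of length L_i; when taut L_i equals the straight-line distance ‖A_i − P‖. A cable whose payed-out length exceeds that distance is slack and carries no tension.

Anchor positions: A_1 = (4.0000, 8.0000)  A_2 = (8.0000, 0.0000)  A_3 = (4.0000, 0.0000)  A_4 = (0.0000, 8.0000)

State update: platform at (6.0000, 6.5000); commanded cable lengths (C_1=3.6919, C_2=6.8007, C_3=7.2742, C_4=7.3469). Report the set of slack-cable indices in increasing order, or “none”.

cable 1: √((-2.0000)²+(1.5000)²)=2.5000, C_1=3.6919: slack
cable 2: √((2.0000)²+(-6.5000)²)=6.8007, C_2=6.8007: taut
cable 3: √((-2.0000)²+(-6.5000)²)=6.8007, C_3=7.2742: slack
cable 4: √((-6.0000)²+(1.5000)²)=6.1847, C_4=7.3469: slack

1, 3, 4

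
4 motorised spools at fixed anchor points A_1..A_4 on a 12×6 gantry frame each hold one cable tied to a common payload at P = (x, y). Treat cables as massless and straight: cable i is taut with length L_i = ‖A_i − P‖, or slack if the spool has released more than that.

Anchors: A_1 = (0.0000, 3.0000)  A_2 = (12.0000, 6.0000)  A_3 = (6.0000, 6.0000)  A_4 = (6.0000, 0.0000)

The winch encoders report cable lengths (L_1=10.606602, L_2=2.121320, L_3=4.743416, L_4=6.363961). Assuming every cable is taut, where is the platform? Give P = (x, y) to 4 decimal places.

(10.5000, 4.5000)

expand ‖A_i−P‖²=L_i² and subtract eq 1 (c_i ≔ ‖A_i‖²−L_i²)
c_1 = 0.0000+9.0000−112.5000 = -103.5000
eq1−eq2 → [-24.0000  -6.0000]·P = -279.0000
eq1−eq3 → [-12.0000  -6.0000]·P = -153.0000
eq1−eq4 → [-12.0000  6.0000]·P = -99.0000
2×2 solve → P = (10.5000, 4.5000)
check cable 4: ‖A_4−P‖² = 40.5000 ≈ L_4² = 40.5000 ✓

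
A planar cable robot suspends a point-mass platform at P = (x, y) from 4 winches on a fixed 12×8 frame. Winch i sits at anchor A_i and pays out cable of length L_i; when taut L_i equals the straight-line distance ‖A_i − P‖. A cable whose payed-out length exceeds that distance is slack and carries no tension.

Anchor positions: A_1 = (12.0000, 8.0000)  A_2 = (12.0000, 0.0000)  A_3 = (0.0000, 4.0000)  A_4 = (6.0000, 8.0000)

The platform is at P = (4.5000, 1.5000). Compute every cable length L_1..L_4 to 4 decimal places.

(9.9247, 7.6485, 5.1478, 6.6708)

cable 1: Δx=7.5000, Δy=6.5000; L_1 = √(Δx²+Δy²) = 9.9247
cable 2: Δx=7.5000, Δy=-1.5000; L_2 = √(Δx²+Δy²) = 7.6485
cable 3: Δx=-4.5000, Δy=2.5000; L_3 = √(Δx²+Δy²) = 5.1478
cable 4: Δx=1.5000, Δy=6.5000; L_4 = √(Δx²+Δy²) = 6.6708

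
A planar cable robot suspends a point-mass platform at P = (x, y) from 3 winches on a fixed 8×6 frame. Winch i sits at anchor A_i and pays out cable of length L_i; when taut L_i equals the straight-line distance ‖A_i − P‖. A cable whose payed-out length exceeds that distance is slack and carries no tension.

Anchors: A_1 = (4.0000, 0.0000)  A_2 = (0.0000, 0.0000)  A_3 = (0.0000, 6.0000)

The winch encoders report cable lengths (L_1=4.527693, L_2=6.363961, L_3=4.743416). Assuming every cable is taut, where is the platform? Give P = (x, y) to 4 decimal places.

(4.5000, 4.5000)

circle eqns → linear via eq_j − eq_1; set c_j = A_j·A_j − L_j²
c_1 = 16.0000+0.0000−20.5000 = -4.5000
8.0000·x + 0.0000·y = c_1−c_2 = 36.0000
8.0000·x − 12.0000·y = c_1−c_3 = -18.0000
solve first two rows → x=4.5000, y=4.5000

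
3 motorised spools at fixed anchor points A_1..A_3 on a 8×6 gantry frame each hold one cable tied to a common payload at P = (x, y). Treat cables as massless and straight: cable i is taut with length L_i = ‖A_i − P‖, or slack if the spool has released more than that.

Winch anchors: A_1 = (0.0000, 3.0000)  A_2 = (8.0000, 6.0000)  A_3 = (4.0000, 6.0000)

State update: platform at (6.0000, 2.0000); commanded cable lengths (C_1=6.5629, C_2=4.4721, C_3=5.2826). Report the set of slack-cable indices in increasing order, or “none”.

cable 1: L_1 = ‖A_1−P‖ = 6.0828;  C_1 = 6.5629 → slack
cable 2: L_2 = ‖A_2−P‖ = 4.4721;  C_2 = 4.4721 → taut
cable 3: L_3 = ‖A_3−P‖ = 4.4721;  C_3 = 5.2826 → slack

1, 3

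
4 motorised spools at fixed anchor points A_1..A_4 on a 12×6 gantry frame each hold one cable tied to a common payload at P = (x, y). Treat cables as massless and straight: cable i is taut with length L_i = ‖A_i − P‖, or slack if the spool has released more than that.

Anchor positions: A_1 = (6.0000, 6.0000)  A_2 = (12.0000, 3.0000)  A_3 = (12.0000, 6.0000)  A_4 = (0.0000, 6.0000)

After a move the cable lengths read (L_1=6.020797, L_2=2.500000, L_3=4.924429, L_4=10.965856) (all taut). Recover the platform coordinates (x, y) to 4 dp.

(10.0000, 1.5000)

each cable: (A_i−P)·(A_i−P) = L_i²; let c_i = ‖A_i‖²−L_i²
c_1 = 36.0000+36.0000−36.2500 = 35.7500
row 1: -12.0000x + 6.0000y = -111.0000  (c_2=146.7500)
row 2: -12.0000x + 0.0000y = -120.0000  (c_3=155.7500)
row 3: 12.0000x + 0.0000y = 120.0000  (c_4=-84.2500)
Cramer on rows 1–2 → x = 10.0000, y = 1.5000
check cable 4: ‖A_4−P‖² = 120.2500 ≈ L_4² = 120.2500 ✓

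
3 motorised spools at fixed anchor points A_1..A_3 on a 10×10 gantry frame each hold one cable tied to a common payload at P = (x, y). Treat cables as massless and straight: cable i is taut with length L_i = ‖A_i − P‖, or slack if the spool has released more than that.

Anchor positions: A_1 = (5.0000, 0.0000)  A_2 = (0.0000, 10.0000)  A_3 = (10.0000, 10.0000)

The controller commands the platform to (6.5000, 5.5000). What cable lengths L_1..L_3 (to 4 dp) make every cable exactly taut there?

L_1: Δ = A_1−P = (-1.5000, -5.5000) → ‖Δ‖ = √32.5000 = 5.7009
L_2: Δ = A_2−P = (-6.5000, 4.5000) → ‖Δ‖ = √62.5000 = 7.9057
L_3: Δ = A_3−P = (3.5000, 4.5000) → ‖Δ‖ = √32.5000 = 5.7009

(5.7009, 7.9057, 5.7009)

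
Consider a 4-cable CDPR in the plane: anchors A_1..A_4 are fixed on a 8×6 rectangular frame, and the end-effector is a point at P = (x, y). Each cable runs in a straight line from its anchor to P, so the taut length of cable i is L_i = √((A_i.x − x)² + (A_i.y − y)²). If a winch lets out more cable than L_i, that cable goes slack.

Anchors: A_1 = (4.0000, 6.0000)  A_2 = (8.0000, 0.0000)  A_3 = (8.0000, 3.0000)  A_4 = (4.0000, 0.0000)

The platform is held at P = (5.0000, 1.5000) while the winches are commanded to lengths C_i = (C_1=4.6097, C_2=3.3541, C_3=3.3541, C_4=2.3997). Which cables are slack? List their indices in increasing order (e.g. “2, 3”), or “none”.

4

cable 1: √((-1.0000)²+(4.5000)²)=4.6098, C_1=4.6097: taut
cable 2: √((3.0000)²+(-1.5000)²)=3.3541, C_2=3.3541: taut
cable 3: √((3.0000)²+(1.5000)²)=3.3541, C_3=3.3541: taut
cable 4: √((-1.0000)²+(-1.5000)²)=1.8028, C_4=2.3997: slack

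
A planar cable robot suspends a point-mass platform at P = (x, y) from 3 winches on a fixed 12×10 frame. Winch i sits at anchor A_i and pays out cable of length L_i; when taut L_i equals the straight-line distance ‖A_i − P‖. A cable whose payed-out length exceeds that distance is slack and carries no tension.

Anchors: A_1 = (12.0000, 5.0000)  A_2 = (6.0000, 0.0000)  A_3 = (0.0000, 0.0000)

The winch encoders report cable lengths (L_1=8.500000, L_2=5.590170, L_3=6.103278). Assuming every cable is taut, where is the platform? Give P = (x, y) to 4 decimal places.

expand ‖A_i−P‖²=L_i² and subtract eq 1 (q_i ≔ ‖A_i‖²−L_i²)
q_1 = 144.0000+25.0000−72.2500 = 96.7500
eq1−eq2 → [12.0000  10.0000]·P = 92.0000
eq1−eq3 → [24.0000  10.0000]·P = 134.0000
2×2 solve → P = (3.5000, 5.0000)

(3.5000, 5.0000)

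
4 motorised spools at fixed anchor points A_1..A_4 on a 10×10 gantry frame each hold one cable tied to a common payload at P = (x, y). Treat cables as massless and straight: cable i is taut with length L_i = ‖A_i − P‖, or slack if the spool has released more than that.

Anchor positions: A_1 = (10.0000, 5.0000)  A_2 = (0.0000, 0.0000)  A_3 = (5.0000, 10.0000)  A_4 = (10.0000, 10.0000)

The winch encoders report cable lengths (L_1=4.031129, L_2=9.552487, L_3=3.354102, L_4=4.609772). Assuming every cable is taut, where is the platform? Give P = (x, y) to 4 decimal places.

(6.5000, 7.0000)

expand ‖A_i−P‖²=L_i² and subtract eq 1 (q_i ≔ ‖A_i‖²−L_i²)
q_1 = 100.0000+25.0000−16.2500 = 108.7500
eq1−eq2 → [20.0000  10.0000]·P = 200.0000
eq1−eq3 → [10.0000  -10.0000]·P = -5.0000
eq1−eq4 → [0.0000  -10.0000]·P = -70.0000
2×2 solve → P = (6.5000, 7.0000)
check cable 4: ‖A_4−P‖² = 21.2500 ≈ L_4² = 21.2500 ✓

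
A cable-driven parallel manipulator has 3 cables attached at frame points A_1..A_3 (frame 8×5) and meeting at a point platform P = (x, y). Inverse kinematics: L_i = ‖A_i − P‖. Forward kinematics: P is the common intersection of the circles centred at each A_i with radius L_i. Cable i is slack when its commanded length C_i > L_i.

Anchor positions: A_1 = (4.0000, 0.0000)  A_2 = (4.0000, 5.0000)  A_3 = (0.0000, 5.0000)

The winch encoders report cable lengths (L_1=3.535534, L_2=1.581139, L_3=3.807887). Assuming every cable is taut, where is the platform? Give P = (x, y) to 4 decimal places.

each cable: (A_i−P)·(A_i−P) = L_i²; let q_i = ‖A_i‖²−L_i²
q_1 = 16.0000+0.0000−12.5000 = 3.5000
row 1: 0.0000x − 10.0000y = -35.0000  (q_2=38.5000)
row 2: 8.0000x − 10.0000y = -7.0000  (q_3=10.5000)
Cramer on rows 1–2 → x = 3.5000, y = 3.5000

(3.5000, 3.5000)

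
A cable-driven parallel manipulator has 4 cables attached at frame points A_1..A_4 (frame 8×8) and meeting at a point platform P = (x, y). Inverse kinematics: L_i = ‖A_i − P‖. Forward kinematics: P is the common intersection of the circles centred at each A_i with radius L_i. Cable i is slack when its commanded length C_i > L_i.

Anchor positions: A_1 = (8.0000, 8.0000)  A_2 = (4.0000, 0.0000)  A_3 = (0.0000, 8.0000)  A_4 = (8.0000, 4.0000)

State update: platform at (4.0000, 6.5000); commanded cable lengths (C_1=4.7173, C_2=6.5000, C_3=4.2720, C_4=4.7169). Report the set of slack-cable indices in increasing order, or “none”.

cable 1: √((4.0000)²+(1.5000)²)=4.2720, C_1=4.7173: slack
cable 2: √((0.0000)²+(-6.5000)²)=6.5000, C_2=6.5000: taut
cable 3: √((-4.0000)²+(1.5000)²)=4.2720, C_3=4.2720: taut
cable 4: √((4.0000)²+(-2.5000)²)=4.7170, C_4=4.7169: taut

1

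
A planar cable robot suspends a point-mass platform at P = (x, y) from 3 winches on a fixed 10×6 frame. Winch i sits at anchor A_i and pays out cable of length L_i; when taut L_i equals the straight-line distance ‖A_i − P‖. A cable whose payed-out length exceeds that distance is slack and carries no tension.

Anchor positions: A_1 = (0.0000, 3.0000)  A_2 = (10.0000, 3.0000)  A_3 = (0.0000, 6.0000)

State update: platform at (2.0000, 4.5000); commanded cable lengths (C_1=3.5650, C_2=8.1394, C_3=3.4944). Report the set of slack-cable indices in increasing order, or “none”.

cable 1: L_1 = ‖A_1−P‖ = 2.5000;  C_1 = 3.5650 → slack
cable 2: L_2 = ‖A_2−P‖ = 8.1394;  C_2 = 8.1394 → taut
cable 3: L_3 = ‖A_3−P‖ = 2.5000;  C_3 = 3.4944 → slack

1, 3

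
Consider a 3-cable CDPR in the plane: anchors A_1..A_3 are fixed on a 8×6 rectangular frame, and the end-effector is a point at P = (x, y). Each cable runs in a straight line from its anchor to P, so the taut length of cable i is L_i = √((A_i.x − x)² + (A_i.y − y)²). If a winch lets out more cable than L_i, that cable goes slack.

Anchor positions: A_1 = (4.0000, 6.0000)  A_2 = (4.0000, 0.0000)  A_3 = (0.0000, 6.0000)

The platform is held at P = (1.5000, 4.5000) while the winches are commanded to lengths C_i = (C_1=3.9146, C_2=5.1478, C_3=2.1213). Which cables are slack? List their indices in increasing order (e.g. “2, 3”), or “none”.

cable 1: L_1 = ‖A_1−P‖ = 2.9155;  C_1 = 3.9146 → slack
cable 2: L_2 = ‖A_2−P‖ = 5.1478;  C_2 = 5.1478 → taut
cable 3: L_3 = ‖A_3−P‖ = 2.1213;  C_3 = 2.1213 → taut

1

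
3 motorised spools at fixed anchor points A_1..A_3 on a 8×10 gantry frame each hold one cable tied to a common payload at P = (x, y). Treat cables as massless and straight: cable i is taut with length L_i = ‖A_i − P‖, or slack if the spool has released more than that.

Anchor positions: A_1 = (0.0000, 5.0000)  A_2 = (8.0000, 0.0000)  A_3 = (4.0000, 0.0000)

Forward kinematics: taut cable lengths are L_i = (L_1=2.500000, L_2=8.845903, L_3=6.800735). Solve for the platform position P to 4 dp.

each cable: (A_i−P)·(A_i−P) = L_i²; let c_i = ‖A_i‖²−L_i²
c_1 = 0.0000+25.0000−6.2500 = 18.7500
row 1: -16.0000x + 10.0000y = 33.0000  (c_2=-14.2500)
row 2: -8.0000x + 10.0000y = 49.0000  (c_3=-30.2500)
Cramer on rows 1–2 → x = 2.0000, y = 6.5000

(2.0000, 6.5000)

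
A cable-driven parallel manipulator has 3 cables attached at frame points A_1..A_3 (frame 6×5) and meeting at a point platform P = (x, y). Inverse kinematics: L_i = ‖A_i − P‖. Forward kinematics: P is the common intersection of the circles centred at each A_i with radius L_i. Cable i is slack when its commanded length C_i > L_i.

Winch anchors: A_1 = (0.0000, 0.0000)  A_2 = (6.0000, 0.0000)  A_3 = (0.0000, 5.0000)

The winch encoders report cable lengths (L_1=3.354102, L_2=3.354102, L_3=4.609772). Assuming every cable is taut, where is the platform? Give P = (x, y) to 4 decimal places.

(3.0000, 1.5000)

expand ‖A_i−P‖²=L_i² and subtract eq 1 (q_i ≔ ‖A_i‖²−L_i²)
q_1 = 0.0000+0.0000−11.2500 = -11.2500
eq1−eq2 → [-12.0000  0.0000]·P = -36.0000
eq1−eq3 → [0.0000  -10.0000]·P = -15.0000
2×2 solve → P = (3.0000, 1.5000)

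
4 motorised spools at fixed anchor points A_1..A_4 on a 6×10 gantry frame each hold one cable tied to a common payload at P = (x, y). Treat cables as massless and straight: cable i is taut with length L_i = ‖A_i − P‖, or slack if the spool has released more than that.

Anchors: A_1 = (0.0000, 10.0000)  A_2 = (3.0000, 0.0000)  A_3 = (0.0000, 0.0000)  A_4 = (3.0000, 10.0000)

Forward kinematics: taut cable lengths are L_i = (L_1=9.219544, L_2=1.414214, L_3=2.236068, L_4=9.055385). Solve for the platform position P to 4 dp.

(2.0000, 1.0000)

each cable: (A_i−P)·(A_i−P) = L_i²; let k_i = ‖A_i‖²−L_i²
k_1 = 0.0000+100.0000−85.0000 = 15.0000
row 1: -6.0000x + 20.0000y = 8.0000  (k_2=7.0000)
row 2: 0.0000x + 20.0000y = 20.0000  (k_3=-5.0000)
row 3: -6.0000x + 0.0000y = -12.0000  (k_4=27.0000)
Cramer on rows 1–2 → x = 2.0000, y = 1.0000
check cable 4: ‖A_4−P‖² = 82.0000 ≈ L_4² = 82.0000 ✓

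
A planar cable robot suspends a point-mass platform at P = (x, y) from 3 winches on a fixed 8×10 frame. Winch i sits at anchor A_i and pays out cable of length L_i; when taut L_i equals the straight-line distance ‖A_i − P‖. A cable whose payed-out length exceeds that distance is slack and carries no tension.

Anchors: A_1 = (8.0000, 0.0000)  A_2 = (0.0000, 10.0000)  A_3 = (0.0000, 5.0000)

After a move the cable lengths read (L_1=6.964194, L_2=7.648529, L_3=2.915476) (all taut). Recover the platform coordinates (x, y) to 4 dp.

expand ‖A_i−P‖²=L_i² and subtract eq 1 (k_i ≔ ‖A_i‖²−L_i²)
k_1 = 64.0000+0.0000−48.5000 = 15.5000
eq1−eq2 → [16.0000  -20.0000]·P = -26.0000
eq1−eq3 → [16.0000  -10.0000]·P = -1.0000
2×2 solve → P = (1.5000, 2.5000)

(1.5000, 2.5000)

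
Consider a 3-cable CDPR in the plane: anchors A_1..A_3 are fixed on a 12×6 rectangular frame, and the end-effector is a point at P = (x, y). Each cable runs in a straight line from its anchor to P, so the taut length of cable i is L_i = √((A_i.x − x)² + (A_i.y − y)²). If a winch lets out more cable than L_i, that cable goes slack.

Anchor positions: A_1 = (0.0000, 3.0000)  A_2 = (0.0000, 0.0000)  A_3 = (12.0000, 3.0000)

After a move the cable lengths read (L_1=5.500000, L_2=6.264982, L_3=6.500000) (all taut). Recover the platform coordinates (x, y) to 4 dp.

expand ‖A_i−P‖²=L_i² and subtract eq 1 (c_i ≔ ‖A_i‖²−L_i²)
c_1 = 0.0000+9.0000−30.2500 = -21.2500
eq1−eq2 → [0.0000  6.0000]·P = 18.0000
eq1−eq3 → [-24.0000  0.0000]·P = -132.0000
2×2 solve → P = (5.5000, 3.0000)

(5.5000, 3.0000)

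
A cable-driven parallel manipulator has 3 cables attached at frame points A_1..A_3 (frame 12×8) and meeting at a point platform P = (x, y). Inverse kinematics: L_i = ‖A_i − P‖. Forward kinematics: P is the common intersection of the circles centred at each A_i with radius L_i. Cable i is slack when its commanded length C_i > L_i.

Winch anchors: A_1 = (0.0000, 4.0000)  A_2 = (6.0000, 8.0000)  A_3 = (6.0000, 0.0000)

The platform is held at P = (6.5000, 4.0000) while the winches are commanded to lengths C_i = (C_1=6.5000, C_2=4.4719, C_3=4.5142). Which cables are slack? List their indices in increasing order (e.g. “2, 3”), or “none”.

cable 1: L_1 = ‖A_1−P‖ = 6.5000;  C_1 = 6.5000 → taut
cable 2: L_2 = ‖A_2−P‖ = 4.0311;  C_2 = 4.4719 → slack
cable 3: L_3 = ‖A_3−P‖ = 4.0311;  C_3 = 4.5142 → slack

2, 3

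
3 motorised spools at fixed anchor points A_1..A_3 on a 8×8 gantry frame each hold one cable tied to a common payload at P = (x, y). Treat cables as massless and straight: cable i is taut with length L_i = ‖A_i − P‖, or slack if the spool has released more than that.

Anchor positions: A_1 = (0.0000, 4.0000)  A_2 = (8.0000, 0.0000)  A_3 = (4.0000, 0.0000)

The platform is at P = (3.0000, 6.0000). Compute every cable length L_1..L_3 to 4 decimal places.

L_1 = √((0.0000−3.0000)² + (4.0000−6.0000)²) = 3.6056
L_2 = √((8.0000−3.0000)² + (0.0000−6.0000)²) = 7.8102
L_3 = √((4.0000−3.0000)² + (0.0000−6.0000)²) = 6.0828

(3.6056, 7.8102, 6.0828)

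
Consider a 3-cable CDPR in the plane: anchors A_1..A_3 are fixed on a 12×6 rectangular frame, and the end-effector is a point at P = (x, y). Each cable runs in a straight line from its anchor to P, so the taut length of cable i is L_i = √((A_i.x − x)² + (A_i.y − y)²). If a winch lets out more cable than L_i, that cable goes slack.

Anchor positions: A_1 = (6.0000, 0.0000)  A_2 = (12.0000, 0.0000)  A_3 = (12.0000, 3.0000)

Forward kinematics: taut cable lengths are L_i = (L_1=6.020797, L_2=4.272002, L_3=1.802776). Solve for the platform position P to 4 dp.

expand ‖A_i−P‖²=L_i² and subtract eq 1 (q_i ≔ ‖A_i‖²−L_i²)
q_1 = 36.0000+0.0000−36.2500 = -0.2500
eq1−eq2 → [-12.0000  0.0000]·P = -126.0000
eq1−eq3 → [-12.0000  -6.0000]·P = -150.0000
2×2 solve → P = (10.5000, 4.0000)

(10.5000, 4.0000)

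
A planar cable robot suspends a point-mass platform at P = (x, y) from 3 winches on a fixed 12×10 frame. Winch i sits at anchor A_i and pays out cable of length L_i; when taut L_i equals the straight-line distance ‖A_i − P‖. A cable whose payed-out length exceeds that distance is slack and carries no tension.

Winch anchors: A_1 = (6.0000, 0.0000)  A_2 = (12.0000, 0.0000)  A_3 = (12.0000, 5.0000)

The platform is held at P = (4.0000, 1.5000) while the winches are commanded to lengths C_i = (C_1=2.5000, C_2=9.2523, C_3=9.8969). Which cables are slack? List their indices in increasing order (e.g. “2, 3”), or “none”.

i=1: geometric 2.5000 vs commanded 2.5000 ⇒ taut
i=2: geometric 8.1394 vs commanded 9.2523 ⇒ slack
i=3: geometric 8.7321 vs commanded 9.8969 ⇒ slack

2, 3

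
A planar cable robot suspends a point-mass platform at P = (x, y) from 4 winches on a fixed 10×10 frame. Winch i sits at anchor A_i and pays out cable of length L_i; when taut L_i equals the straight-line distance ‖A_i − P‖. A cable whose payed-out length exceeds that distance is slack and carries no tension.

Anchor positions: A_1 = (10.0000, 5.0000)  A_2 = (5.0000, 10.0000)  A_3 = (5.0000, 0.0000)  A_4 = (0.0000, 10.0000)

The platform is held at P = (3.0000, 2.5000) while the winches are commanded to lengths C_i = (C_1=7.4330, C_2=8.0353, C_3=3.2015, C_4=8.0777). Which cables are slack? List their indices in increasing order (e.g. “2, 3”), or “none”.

cable 1: L_1 = ‖A_1−P‖ = 7.4330;  C_1 = 7.4330 → taut
cable 2: L_2 = ‖A_2−P‖ = 7.7621;  C_2 = 8.0353 → slack
cable 3: L_3 = ‖A_3−P‖ = 3.2016;  C_3 = 3.2015 → taut
cable 4: L_4 = ‖A_4−P‖ = 8.0777;  C_4 = 8.0777 → taut

2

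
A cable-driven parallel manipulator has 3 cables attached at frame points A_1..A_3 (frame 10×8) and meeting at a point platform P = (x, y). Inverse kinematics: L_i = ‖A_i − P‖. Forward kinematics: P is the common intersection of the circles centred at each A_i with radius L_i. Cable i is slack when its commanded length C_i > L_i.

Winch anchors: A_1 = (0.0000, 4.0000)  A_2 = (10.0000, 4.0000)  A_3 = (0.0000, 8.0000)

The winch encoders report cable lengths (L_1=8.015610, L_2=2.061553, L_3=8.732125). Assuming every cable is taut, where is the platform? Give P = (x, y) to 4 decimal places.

circle eqns → linear via eq_j − eq_1; set q_j = A_j·A_j − L_j²
q_1 = 0.0000+16.0000−64.2500 = -48.2500
-20.0000·x + 0.0000·y = q_1−q_2 = -160.0000
0.0000·x − 8.0000·y = q_1−q_3 = -36.0000
solve first two rows → x=8.0000, y=4.5000

(8.0000, 4.5000)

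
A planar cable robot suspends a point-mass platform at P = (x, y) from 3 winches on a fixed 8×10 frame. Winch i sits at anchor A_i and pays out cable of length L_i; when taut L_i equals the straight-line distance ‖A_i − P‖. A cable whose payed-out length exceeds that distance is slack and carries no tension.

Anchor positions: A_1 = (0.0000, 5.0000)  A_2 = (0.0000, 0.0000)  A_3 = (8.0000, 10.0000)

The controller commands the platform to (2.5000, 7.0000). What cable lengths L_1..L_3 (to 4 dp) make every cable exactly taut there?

(3.2016, 7.4330, 6.2650)

L_1 = √((0.0000−2.5000)² + (5.0000−7.0000)²) = 3.2016
L_2 = √((0.0000−2.5000)² + (0.0000−7.0000)²) = 7.4330
L_3 = √((8.0000−2.5000)² + (10.0000−7.0000)²) = 6.2650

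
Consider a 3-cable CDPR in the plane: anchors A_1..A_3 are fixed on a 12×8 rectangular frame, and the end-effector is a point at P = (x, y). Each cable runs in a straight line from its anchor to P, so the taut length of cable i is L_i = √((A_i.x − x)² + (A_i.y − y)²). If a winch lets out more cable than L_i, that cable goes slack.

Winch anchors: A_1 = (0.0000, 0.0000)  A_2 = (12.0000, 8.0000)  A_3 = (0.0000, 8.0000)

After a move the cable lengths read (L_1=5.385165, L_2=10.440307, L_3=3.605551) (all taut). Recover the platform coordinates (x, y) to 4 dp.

expand ‖A_i−P‖²=L_i² and subtract eq 1 (k_i ≔ ‖A_i‖²−L_i²)
k_1 = 0.0000+0.0000−29.0000 = -29.0000
eq1−eq2 → [-24.0000  -16.0000]·P = -128.0000
eq1−eq3 → [0.0000  -16.0000]·P = -80.0000
2×2 solve → P = (2.0000, 5.0000)

(2.0000, 5.0000)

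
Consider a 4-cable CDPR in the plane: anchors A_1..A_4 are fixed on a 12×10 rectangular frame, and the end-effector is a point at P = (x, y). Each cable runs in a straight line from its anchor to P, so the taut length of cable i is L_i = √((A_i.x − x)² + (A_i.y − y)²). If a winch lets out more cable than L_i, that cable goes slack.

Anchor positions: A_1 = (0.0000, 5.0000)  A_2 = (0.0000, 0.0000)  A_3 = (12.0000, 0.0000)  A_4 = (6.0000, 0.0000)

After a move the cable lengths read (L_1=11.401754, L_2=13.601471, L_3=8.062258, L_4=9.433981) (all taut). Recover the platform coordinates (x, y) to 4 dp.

(11.0000, 8.0000)

circle eqns → linear via eq_j − eq_1; set k_j = A_j·A_j − L_j²
k_1 = 0.0000+25.0000−130.0000 = -105.0000
0.0000·x + 10.0000·y = k_1−k_2 = 80.0000
-24.0000·x + 10.0000·y = k_1−k_3 = -184.0000
-12.0000·x + 10.0000·y = k_1−k_4 = -52.0000
solve first two rows → x=11.0000, y=8.0000
check cable 4: ‖A_4−P‖² = 89.0000 ≈ L_4² = 89.0000 ✓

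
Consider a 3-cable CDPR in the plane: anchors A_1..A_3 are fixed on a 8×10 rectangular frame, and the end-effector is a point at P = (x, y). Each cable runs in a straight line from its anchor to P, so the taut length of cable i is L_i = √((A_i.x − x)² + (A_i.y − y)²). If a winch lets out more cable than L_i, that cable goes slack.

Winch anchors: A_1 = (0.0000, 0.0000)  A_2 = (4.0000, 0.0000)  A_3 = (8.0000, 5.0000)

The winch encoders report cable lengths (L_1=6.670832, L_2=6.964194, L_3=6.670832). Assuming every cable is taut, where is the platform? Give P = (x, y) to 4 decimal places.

each cable: (A_i−P)·(A_i−P) = L_i²; let q_i = ‖A_i‖²−L_i²
q_1 = 0.0000+0.0000−44.5000 = -44.5000
row 1: -8.0000x + 0.0000y = -12.0000  (q_2=-32.5000)
row 2: -16.0000x − 10.0000y = -89.0000  (q_3=44.5000)
Cramer on rows 1–2 → x = 1.5000, y = 6.5000

(1.5000, 6.5000)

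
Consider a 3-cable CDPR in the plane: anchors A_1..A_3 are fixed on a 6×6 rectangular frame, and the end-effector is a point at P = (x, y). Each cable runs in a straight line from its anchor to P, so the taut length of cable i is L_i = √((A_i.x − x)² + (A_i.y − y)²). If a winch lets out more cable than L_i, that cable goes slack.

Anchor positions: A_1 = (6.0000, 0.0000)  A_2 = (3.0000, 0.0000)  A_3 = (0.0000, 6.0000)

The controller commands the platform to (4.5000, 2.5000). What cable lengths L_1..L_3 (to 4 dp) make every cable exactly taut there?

L_1 = √((6.0000−4.5000)² + (0.0000−2.5000)²) = 2.9155
L_2 = √((3.0000−4.5000)² + (0.0000−2.5000)²) = 2.9155
L_3 = √((0.0000−4.5000)² + (6.0000−2.5000)²) = 5.7009

(2.9155, 2.9155, 5.7009)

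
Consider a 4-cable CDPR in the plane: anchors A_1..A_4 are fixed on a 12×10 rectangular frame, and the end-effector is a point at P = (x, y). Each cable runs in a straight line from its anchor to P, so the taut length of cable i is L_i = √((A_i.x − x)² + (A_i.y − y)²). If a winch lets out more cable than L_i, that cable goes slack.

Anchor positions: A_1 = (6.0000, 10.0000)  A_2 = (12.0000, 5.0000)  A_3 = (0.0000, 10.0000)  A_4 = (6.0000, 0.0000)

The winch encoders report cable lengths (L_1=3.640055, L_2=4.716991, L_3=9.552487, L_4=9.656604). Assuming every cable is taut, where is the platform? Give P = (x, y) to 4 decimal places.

(9.5000, 9.0000)

each cable: (A_i−P)·(A_i−P) = L_i²; let k_i = ‖A_i‖²−L_i²
k_1 = 36.0000+100.0000−13.2500 = 122.7500
row 1: -12.0000x + 10.0000y = -24.0000  (k_2=146.7500)
row 2: 12.0000x + 0.0000y = 114.0000  (k_3=8.7500)
row 3: 0.0000x + 20.0000y = 180.0000  (k_4=-57.2500)
Cramer on rows 1–2 → x = 9.5000, y = 9.0000
check cable 4: ‖A_4−P‖² = 93.2500 ≈ L_4² = 93.2500 ✓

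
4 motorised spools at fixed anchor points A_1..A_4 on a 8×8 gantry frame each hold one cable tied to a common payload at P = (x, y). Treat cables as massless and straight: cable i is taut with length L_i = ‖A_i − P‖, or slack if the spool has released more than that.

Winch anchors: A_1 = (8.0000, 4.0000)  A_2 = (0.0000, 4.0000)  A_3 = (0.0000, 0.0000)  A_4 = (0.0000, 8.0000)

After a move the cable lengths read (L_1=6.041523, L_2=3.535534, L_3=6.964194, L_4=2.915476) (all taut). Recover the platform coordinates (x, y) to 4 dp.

circle eqns → linear via eq_j − eq_1; set c_j = A_j·A_j − L_j²
c_1 = 64.0000+16.0000−36.5000 = 43.5000
16.0000·x + 0.0000·y = c_1−c_2 = 40.0000
16.0000·x + 8.0000·y = c_1−c_3 = 92.0000
16.0000·x − 8.0000·y = c_1−c_4 = -12.0000
solve first two rows → x=2.5000, y=6.5000
check cable 4: ‖A_4−P‖² = 8.5000 ≈ L_4² = 8.5000 ✓

(2.5000, 6.5000)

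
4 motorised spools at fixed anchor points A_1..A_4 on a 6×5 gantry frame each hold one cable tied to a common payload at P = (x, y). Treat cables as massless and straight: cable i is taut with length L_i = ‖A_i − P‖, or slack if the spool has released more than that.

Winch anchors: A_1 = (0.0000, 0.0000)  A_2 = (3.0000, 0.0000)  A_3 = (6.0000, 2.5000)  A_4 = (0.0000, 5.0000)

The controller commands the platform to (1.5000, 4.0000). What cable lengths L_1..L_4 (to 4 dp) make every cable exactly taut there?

(4.2720, 4.2720, 4.7434, 1.8028)

cable 1: Δx=-1.5000, Δy=-4.0000; L_1 = √(Δx²+Δy²) = 4.2720
cable 2: Δx=1.5000, Δy=-4.0000; L_2 = √(Δx²+Δy²) = 4.2720
cable 3: Δx=4.5000, Δy=-1.5000; L_3 = √(Δx²+Δy²) = 4.7434
cable 4: Δx=-1.5000, Δy=1.0000; L_4 = √(Δx²+Δy²) = 1.8028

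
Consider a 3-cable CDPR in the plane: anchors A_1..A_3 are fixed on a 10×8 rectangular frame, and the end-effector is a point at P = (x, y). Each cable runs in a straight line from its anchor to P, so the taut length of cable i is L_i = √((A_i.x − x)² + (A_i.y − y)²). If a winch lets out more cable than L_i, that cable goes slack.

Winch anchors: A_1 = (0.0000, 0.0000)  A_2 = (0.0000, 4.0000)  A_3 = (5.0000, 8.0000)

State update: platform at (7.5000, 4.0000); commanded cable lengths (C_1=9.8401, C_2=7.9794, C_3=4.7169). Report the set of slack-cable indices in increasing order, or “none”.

1, 2

cable 1: L_1 = ‖A_1−P‖ = 8.5000;  C_1 = 9.8401 → slack
cable 2: L_2 = ‖A_2−P‖ = 7.5000;  C_2 = 7.9794 → slack
cable 3: L_3 = ‖A_3−P‖ = 4.7170;  C_3 = 4.7169 → taut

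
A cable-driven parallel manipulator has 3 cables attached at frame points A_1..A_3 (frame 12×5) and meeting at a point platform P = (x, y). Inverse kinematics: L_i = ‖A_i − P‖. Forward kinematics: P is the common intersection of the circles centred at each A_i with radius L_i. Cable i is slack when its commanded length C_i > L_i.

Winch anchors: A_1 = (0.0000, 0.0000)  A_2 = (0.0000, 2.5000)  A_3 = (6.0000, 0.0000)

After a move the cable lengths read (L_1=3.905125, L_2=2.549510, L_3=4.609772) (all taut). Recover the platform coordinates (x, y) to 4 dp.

expand ‖A_i−P‖²=L_i² and subtract eq 1 (c_i ≔ ‖A_i‖²−L_i²)
c_1 = 0.0000+0.0000−15.2500 = -15.2500
eq1−eq2 → [0.0000  -5.0000]·P = -15.0000
eq1−eq3 → [-12.0000  0.0000]·P = -30.0000
2×2 solve → P = (2.5000, 3.0000)

(2.5000, 3.0000)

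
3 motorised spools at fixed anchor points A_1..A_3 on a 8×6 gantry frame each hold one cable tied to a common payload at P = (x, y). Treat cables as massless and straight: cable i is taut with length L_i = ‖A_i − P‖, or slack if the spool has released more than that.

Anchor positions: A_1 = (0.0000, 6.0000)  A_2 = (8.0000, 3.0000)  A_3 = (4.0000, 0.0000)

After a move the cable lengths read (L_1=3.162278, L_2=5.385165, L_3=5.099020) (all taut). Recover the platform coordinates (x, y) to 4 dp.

(3.0000, 5.0000)

circle eqns → linear via eq_j − eq_1; set q_j = A_j·A_j − L_j²
q_1 = 0.0000+36.0000−10.0000 = 26.0000
-16.0000·x + 6.0000·y = q_1−q_2 = -18.0000
-8.0000·x + 12.0000·y = q_1−q_3 = 36.0000
solve first two rows → x=3.0000, y=5.0000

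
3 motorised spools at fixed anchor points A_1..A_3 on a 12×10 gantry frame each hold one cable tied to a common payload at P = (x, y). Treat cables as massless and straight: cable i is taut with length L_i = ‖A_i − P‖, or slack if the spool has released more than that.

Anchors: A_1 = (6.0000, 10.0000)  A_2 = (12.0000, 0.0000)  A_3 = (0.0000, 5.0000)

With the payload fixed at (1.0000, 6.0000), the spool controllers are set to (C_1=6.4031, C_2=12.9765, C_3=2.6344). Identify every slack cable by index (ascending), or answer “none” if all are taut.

cable 1: √((5.0000)²+(4.0000)²)=6.4031, C_1=6.4031: taut
cable 2: √((11.0000)²+(-6.0000)²)=12.5300, C_2=12.9765: slack
cable 3: √((-1.0000)²+(-1.0000)²)=1.4142, C_3=2.6344: slack

2, 3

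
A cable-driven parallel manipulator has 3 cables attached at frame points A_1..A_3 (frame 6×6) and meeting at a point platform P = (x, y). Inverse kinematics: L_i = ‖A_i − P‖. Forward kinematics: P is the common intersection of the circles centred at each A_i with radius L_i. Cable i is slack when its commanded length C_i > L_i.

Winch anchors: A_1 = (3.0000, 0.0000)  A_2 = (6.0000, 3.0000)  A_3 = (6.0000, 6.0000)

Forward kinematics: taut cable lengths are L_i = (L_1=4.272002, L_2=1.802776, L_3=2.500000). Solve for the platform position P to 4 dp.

each cable: (A_i−P)·(A_i−P) = L_i²; let k_i = ‖A_i‖²−L_i²
k_1 = 9.0000+0.0000−18.2500 = -9.2500
row 1: -6.0000x − 6.0000y = -51.0000  (k_2=41.7500)
row 2: -6.0000x − 12.0000y = -75.0000  (k_3=65.7500)
Cramer on rows 1–2 → x = 4.5000, y = 4.0000

(4.5000, 4.0000)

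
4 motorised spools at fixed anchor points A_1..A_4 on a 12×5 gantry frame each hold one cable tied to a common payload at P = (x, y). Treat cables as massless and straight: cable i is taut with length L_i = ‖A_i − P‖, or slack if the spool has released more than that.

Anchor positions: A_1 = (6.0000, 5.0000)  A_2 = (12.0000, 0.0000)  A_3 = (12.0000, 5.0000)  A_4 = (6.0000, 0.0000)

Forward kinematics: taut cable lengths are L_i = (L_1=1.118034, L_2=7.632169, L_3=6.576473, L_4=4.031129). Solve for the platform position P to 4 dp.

circle eqns → linear via eq_j − eq_1; set c_j = A_j·A_j − L_j²
c_1 = 36.0000+25.0000−1.2500 = 59.7500
-12.0000·x + 10.0000·y = c_1−c_2 = -26.0000
-12.0000·x + 0.0000·y = c_1−c_3 = -66.0000
0.0000·x + 10.0000·y = c_1−c_4 = 40.0000
solve first two rows → x=5.5000, y=4.0000
check cable 4: ‖A_4−P‖² = 16.2500 ≈ L_4² = 16.2500 ✓

(5.5000, 4.0000)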